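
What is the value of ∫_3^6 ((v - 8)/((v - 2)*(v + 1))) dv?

Factor the denominator: v**2 - v - 2 = (v + 1)(v - 2).
Partial fractions: (v - 8)/((v - 2)*(v + 1)) = 3/(v + 1) - 2/(v - 2).
An antiderivative is F(v) = -2*log(v - 2) + 3*log(v + 1).
Then F(6) - F(3) = (-4*log(2) + 3*log(7)) - (log(64)) = -10*log(2) + 3*log(7).

-10*log(2) + 3*log(7)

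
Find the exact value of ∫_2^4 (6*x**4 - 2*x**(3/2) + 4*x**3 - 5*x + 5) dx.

16*sqrt(2)/5 + 6924/5

By the power rule, an antiderivative is F(x) = -4*x**(5/2)/5 + 6*x**5/5 + x**4 - 5*x**2/2 + 5*x.
Then F(4) - F(2) = (7196/5) - (272/5 - 16*sqrt(2)/5) = 16*sqrt(2)/5 + 6924/5.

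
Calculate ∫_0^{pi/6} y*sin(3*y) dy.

Integrate by parts once (u = y, dv = sin(3*y) dy).
An antiderivative is F(y) = -y*cos(3*y)/3 + sin(3*y)/9.
Then F(pi/6) - F(0) = (1/9) - (0) = 1/9.

1/9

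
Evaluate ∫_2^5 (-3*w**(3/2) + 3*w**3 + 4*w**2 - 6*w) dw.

By the power rule, an antiderivative is F(w) = -6*w**(5/2)/5 + 3*w**4/4 + 4*w**3/3 - 3*w**2.
Then F(5) - F(2) = (6725/12 - 30*sqrt(5)) - (32/3 - 24*sqrt(2)/5) = -30*sqrt(5) + 24*sqrt(2)/5 + 2199/4.

-30*sqrt(5) + 24*sqrt(2)/5 + 2199/4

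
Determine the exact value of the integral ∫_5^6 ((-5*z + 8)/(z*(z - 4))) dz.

Factor the denominator: z**2 - 4*z = z(z - 4).
Partial fractions: (-5*z + 8)/(z*(z - 4)) = -2/z - 3/(z - 4).
An antiderivative is F(z) = -2*log(z) - 3*log(z - 4).
Then F(6) - F(5) = (-5*log(2) - 2*log(3)) - (-log(25)) = -5*log(2) - 2*log(3) + 2*log(5).

-5*log(2) - 2*log(3) + 2*log(5)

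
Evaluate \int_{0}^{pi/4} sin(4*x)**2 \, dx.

pi/8

Use the identity sin^2(4*x) = (1 - cos(8*x))/2.
An antiderivative is F(x) = x/2 - sin(8*x)/16.
Then F(pi/4) - F(0) = (pi/8) - (0) = pi/8.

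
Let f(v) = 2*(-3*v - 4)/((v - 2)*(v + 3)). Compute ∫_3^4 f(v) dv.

Factor the denominator: v**2 + v - 6 = (v + 3)(v - 2).
Partial fractions: 2*(-3*v - 4)/((v - 2)*(v + 3)) = -2/(v + 3) - 4/(v - 2).
An antiderivative is F(v) = -4*log(v - 2) - 2*log(v + 3).
Then F(4) - F(3) = (-2*log(7) - 4*log(2)) - (-log(36)) = -2*log(7) - 2*log(2) + 2*log(3).

-2*log(7) - 2*log(2) + 2*log(3)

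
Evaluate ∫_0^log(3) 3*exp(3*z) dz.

26

Let u = exp(z), so du = exp(z) dz. When z = 0, u = 1; when z = log(3), u = 3.
The integral becomes 3·∫ u**2 du from 1 to 3, with antiderivative u**3.
Back in z: F(z) = exp(3*z).
Then F(log(3)) - F(0) = (27) - (1) = 26.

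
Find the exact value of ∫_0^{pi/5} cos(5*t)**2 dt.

Use the identity cos^2(5*t) = (1 + cos(10*t))/2.
An antiderivative is F(t) = t/2 + sin(10*t)/20.
Then F(pi/5) - F(0) = (pi/10) - (0) = pi/10.

pi/10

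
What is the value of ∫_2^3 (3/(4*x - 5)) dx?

An antiderivative is F(x) = 3*log(4*x - 5)/4.
Then F(3) - F(2) = (3*log(7)/4) - (3*log(3)/4) = -3*log(3)/4 + 3*log(7)/4.

-3*log(3)/4 + 3*log(7)/4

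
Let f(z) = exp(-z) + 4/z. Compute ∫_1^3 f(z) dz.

-exp(-3) + exp(-1) + 4*log(3)

An antiderivative is F(z) = 4*log(z) - exp(-z).
Then F(3) - F(1) = (-exp(-3) + 4*log(3)) - (-exp(-1)) = -exp(-3) + exp(-1) + 4*log(3).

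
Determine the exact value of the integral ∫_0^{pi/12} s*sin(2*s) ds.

Integrate by parts once (u = s, dv = sin(2*s) ds).
An antiderivative is F(s) = -s*cos(2*s)/2 + sin(2*s)/4.
Then F(pi/12) - F(0) = (-sqrt(3)*pi/48 + 1/8) - (0) = -sqrt(3)*pi/48 + 1/8.

-sqrt(3)*pi/48 + 1/8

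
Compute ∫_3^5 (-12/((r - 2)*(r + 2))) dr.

-3*log(5) - 3*log(3) + 3*log(7)

Factor the denominator: r**2 - 4 = (r + 2)(r - 2).
Partial fractions: -12/((r - 2)*(r + 2)) = 3/(r + 2) - 3/(r - 2).
An antiderivative is F(r) = -3*log(r - 2) + 3*log(r + 2).
Then F(5) - F(3) = (-3*log(3) + 3*log(7)) - (3*log(5)) = -3*log(5) - 3*log(3) + 3*log(7).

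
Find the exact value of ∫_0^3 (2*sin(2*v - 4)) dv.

Let u = 2*v - 4, so du = 2 dv. When v = 0, u = -4; when v = 3, u = 2.
The integral becomes ∫ sin(u) du from -4 to 2, with antiderivative -cos(u).
Back in v: F(v) = -cos(2*v - 4).
Then F(3) - F(0) = (-cos(2)) - (-cos(4)) = cos(4) - cos(2).

cos(4) - cos(2)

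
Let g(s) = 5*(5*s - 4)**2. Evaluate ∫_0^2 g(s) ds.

280/3

Let u = 5*s - 4, so du = 5 ds. When s = 0, u = -4; when s = 2, u = 6.
The integral becomes ∫ u**2 du from -4 to 6, with antiderivative u**3/3.
Back in s: F(s) = (5*s - 4)**3/3.
Then F(2) - F(0) = (72) - (-64/3) = 280/3.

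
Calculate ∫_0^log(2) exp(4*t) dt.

Let u = exp(t), so du = exp(t) dt. When t = 0, u = 1; when t = log(2), u = 2.
The integral becomes ∫ u**3 du from 1 to 2, with antiderivative u**4/4.
Back in t: F(t) = exp(4*t)/4.
Then F(log(2)) - F(0) = (4) - (1/4) = 15/4.

15/4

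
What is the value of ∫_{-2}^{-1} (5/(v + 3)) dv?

An antiderivative is F(v) = 5*log(v + 3).
Then F(-1) - F(-2) = (log(32)) - (0) = log(32).

log(32)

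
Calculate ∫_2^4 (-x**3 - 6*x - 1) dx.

-98

By the power rule, an antiderivative is F(x) = -x**4/4 - 3*x**2 - x.
Then F(4) - F(2) = (-116) - (-18) = -98.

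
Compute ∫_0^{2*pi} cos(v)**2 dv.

pi

Use the identity cos^2(v) = (1 + cos(2*v))/2.
An antiderivative is F(v) = v/2 + sin(2*v)/4.
Then F(2*pi) - F(0) = (pi) - (0) = pi.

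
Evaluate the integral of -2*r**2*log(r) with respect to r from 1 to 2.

14/9 - 16*log(2)/3

Integrate by parts once (u = ln r, dv = -2*r**2 dr).
An antiderivative is F(r) = -2*r**3*(3*log(r) - 1)/9.
Then F(2) - F(1) = (16/9 - 16*log(2)/3) - (2/9) = 14/9 - 16*log(2)/3.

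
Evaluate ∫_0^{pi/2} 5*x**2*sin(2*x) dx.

-5/2 + 5*pi**2/8

Integrate by parts twice (u = x^2, dv = 5*sin(2*x) dx).
An antiderivative is F(x) = -5*x**2*cos(2*x)/2 + 5*x*sin(2*x)/2 + 5*cos(2*x)/4.
Then F(pi/2) - F(0) = (-5/4 + 5*pi**2/8) - (5/4) = -5/2 + 5*pi**2/8.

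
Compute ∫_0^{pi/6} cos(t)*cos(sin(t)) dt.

sin(1/2)

Let u = sin(t), so du = cos(t) dt. When t = 0, u = 0; when t = pi/6, u = 1/2.
The integral becomes ∫ cos(u) du from 0 to 1/2, with antiderivative sin(u).
Back in t: F(t) = sin(sin(t)).
Then F(pi/6) - F(0) = (sin(1/2)) - (0) = sin(1/2).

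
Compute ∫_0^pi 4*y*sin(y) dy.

Integrate by parts once (u = y, dv = 4*sin(y) dy).
An antiderivative is F(y) = -4*y*cos(y) + 4*sin(y).
Then F(pi) - F(0) = (4*pi) - (0) = 4*pi.

4*pi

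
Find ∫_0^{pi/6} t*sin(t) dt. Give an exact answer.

-sqrt(3)*pi/12 + 1/2

Integrate by parts once (u = t, dv = sin(t) dt).
An antiderivative is F(t) = -t*cos(t) + sin(t).
Then F(pi/6) - F(0) = (-sqrt(3)*pi/12 + 1/2) - (0) = -sqrt(3)*pi/12 + 1/2.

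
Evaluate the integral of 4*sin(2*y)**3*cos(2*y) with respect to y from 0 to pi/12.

1/32

Let u = sin(2*y), so du = 2*cos(2*y) dy. When y = 0, u = 0; when y = pi/12, u = 1/2.
The integral becomes 2·∫ u**3 du from 0 to 1/2, with antiderivative u**4/2.
Back in y: F(y) = sin(2*y)**4/2.
Then F(pi/12) - F(0) = (1/32) - (0) = 1/32.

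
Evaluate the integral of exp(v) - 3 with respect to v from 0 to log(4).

3 - log(64)

An antiderivative is F(v) = -3*v + exp(v).
Then F(log(4)) - F(0) = (4 - log(64)) - (1) = 3 - log(64).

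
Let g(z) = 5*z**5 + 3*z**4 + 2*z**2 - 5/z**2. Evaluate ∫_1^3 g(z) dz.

11488/15

By the power rule, an antiderivative is F(z) = 5*z**6/6 + 3*z**5/5 + 2*z**3/3 + 5/z.
Then F(3) - F(1) = (23189/30) - (71/10) = 11488/15.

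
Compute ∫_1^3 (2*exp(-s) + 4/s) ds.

-2*exp(-3) + 2*exp(-1) + 4*log(3)

An antiderivative is F(s) = 4*log(s) - 2*exp(-s).
Then F(3) - F(1) = (-2*exp(-3) + 4*log(3)) - (-2*exp(-1)) = -2*exp(-3) + 2*exp(-1) + 4*log(3).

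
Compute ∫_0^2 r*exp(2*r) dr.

1/4 + 3*exp(4)/4

Integrate by parts once (u = r, dv = exp(2*r) dr).
An antiderivative is F(r) = (2*r - 1)*exp(2*r)/4.
Then F(2) - F(0) = (3*exp(4)/4) - (-1/4) = 1/4 + 3*exp(4)/4.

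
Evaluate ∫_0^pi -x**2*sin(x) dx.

Integrate by parts twice (u = x^2, dv = -sin(x) dx).
An antiderivative is F(x) = x**2*cos(x) - 2*x*sin(x) - 2*cos(x).
Then F(pi) - F(0) = (2 - pi**2) - (-2) = 4 - pi**2.

4 - pi**2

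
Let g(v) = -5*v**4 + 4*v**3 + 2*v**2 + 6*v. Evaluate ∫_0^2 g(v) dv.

4/3

By the power rule, an antiderivative is F(v) = -v**5 + v**4 + 2*v**3/3 + 3*v**2.
Then F(2) - F(0) = (4/3) - (0) = 4/3.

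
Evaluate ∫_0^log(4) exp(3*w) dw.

Let u = exp(w), so du = exp(w) dw. When w = 0, u = 1; when w = log(4), u = 4.
The integral becomes ∫ u**2 du from 1 to 4, with antiderivative u**3/3.
Back in w: F(w) = exp(3*w)/3.
Then F(log(4)) - F(0) = (64/3) - (1/3) = 21.

21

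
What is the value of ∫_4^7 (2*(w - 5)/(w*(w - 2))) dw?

Factor the denominator: w**2 - 2*w = w(w - 2).
Partial fractions: 2*(w - 5)/(w*(w - 2)) = 5/w - 3/(w - 2).
An antiderivative is F(w) = 5*log(w) - 3*log(w - 2).
Then F(7) - F(4) = (-3*log(5) + 5*log(7)) - (7*log(2)) = -7*log(2) - 3*log(5) + 5*log(7).

-7*log(2) - 3*log(5) + 5*log(7)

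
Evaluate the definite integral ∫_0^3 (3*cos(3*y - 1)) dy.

sin(1) + sin(8)

Let u = 3*y - 1, so du = 3 dy. When y = 0, u = -1; when y = 3, u = 8.
The integral becomes ∫ cos(u) du from -1 to 8, with antiderivative sin(u).
Back in y: F(y) = sin(3*y - 1).
Then F(3) - F(0) = (sin(8)) - (-sin(1)) = sin(1) + sin(8).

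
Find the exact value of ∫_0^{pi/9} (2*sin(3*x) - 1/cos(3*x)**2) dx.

1/3 - sqrt(3)/3

An antiderivative is F(x) = -2*cos(3*x)/3 - tan(3*x)/3.
Then F(pi/9) - F(0) = (-sqrt(3)/3 - 1/3) - (-2/3) = 1/3 - sqrt(3)/3.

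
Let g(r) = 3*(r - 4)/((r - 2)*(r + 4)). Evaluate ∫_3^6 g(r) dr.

Factor the denominator: r**2 + 2*r - 8 = (r + 4)(r - 2).
Partial fractions: 3*(r - 4)/((r - 2)*(r + 4)) = 4/(r + 4) - 1/(r - 2).
An antiderivative is F(r) = -log(r - 2) + 4*log(r + 4).
Then F(6) - F(3) = (2*log(2) + 4*log(5)) - (4*log(7)) = -4*log(7) + 2*log(2) + 4*log(5).

-4*log(7) + 2*log(2) + 4*log(5)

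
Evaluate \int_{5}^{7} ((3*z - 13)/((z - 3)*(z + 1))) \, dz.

-4*log(3) + 7*log(2)

Factor the denominator: z**2 - 2*z - 3 = (z + 1)(z - 3).
Partial fractions: (3*z - 13)/((z - 3)*(z + 1)) = 4/(z + 1) - 1/(z - 3).
An antiderivative is F(z) = -log(z - 3) + 4*log(z + 1).
Then F(7) - F(5) = (10*log(2)) - (3*log(2) + 4*log(3)) = -4*log(3) + 7*log(2).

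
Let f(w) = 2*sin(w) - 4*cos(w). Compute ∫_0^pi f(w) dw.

An antiderivative is F(w) = -4*sin(w) - 2*cos(w).
Then F(pi) - F(0) = (2) - (-2) = 4.

4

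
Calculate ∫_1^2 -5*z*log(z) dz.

Integrate by parts once (u = ln z, dv = -5*z dz).
An antiderivative is F(z) = -5*z**2*(2*log(z) - 1)/4.
Then F(2) - F(1) = (5 - 10*log(2)) - (5/4) = 15/4 - 10*log(2).

15/4 - 10*log(2)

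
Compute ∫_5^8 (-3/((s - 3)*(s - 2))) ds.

-3*log(5) + 6*log(2)

Factor the denominator: s**2 - 5*s + 6 = (s - 2)(s - 3).
Partial fractions: -3/((s - 3)*(s - 2)) = 3/(s - 2) - 3/(s - 3).
An antiderivative is F(s) = -3*log(s - 3) + 3*log(s - 2).
Then F(8) - F(5) = (-3*log(5) + 3*log(2) + 3*log(3)) - (log(27/8)) = -3*log(5) + 6*log(2).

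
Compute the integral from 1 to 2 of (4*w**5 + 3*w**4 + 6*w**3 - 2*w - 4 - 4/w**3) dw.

By the power rule, an antiderivative is F(w) = 2*w**6/3 + 3*w**5/5 + 3*w**4/2 - w**2 - 4*w + 2/w**2.
Then F(2) - F(1) = (2231/30) - (-7/30) = 373/5.

373/5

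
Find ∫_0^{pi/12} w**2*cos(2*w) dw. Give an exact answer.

Integrate by parts twice (u = w^2, dv = cos(2*w) dw).
An antiderivative is F(w) = w**2*sin(2*w)/2 + w*cos(2*w)/2 - sin(2*w)/4.
Then F(pi/12) - F(0) = (-1/8 + pi**2/576 + sqrt(3)*pi/48) - (0) = -1/8 + pi**2/576 + sqrt(3)*pi/48.

-1/8 + pi**2/576 + sqrt(3)*pi/48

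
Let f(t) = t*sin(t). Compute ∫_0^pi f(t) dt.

pi

Integrate by parts once (u = t, dv = sin(t) dt).
An antiderivative is F(t) = -t*cos(t) + sin(t).
Then F(pi) - F(0) = (pi) - (0) = pi.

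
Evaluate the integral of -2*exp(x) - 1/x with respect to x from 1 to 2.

-2*exp(2) - log(2) + 2*exp(1)

An antiderivative is F(x) = -2*exp(x) - log(x).
Then F(2) - F(1) = (-2*exp(2) - log(2)) - (-2*exp(1)) = -2*exp(2) - log(2) + 2*exp(1).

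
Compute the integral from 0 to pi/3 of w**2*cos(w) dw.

-sqrt(3) + sqrt(3)*pi**2/18 + pi/3

Integrate by parts twice (u = w^2, dv = cos(w) dw).
An antiderivative is F(w) = w**2*sin(w) + 2*w*cos(w) - 2*sin(w).
Then F(pi/3) - F(0) = (-sqrt(3) + sqrt(3)*pi**2/18 + pi/3) - (0) = -sqrt(3) + sqrt(3)*pi**2/18 + pi/3.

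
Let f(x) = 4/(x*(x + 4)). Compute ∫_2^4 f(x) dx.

Factor the denominator: x**2 + 4*x = (x + 4)x.
Partial fractions: 4/(x*(x + 4)) = -1/(x + 4) + 1/x.
An antiderivative is F(x) = log(x) - log(x + 4).
Then F(4) - F(2) = (-log(2)) - (-log(3)) = log(3/2).

log(3/2)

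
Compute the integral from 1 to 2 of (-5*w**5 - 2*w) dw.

-111/2

By the power rule, an antiderivative is F(w) = -5*w**6/6 - w**2.
Then F(2) - F(1) = (-172/3) - (-11/6) = -111/2.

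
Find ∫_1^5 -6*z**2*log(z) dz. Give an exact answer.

Integrate by parts once (u = ln z, dv = -6*z**2 dz).
An antiderivative is F(z) = -2*z**3*(3*log(z) - 1)/3.
Then F(5) - F(1) = (250/3 - 250*log(5)) - (2/3) = 248/3 - 250*log(5).

248/3 - 250*log(5)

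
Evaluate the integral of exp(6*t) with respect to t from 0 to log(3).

Let u = exp(t), so du = exp(t) dt. When t = 0, u = 1; when t = log(3), u = 3.
The integral becomes ∫ u**5 du from 1 to 3, with antiderivative u**6/6.
Back in t: F(t) = exp(6*t)/6.
Then F(log(3)) - F(0) = (243/2) - (1/6) = 364/3.

364/3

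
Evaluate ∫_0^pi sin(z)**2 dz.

Use the identity sin^2(z) = (1 - cos(2*z))/2.
An antiderivative is F(z) = z/2 - sin(2*z)/4.
Then F(pi) - F(0) = (pi/2) - (0) = pi/2.

pi/2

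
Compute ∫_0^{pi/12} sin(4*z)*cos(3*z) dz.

-3*sqrt(6)/28 - sqrt(2)/7 + 4/7

Use the identity sin(4*z)cos(3*z) = [sin(7*z) + sin(z)]/2.
An antiderivative is F(z) = -cos(z)/2 - cos(7*z)/14.
Then F(pi/12) - F(0) = (-3*sqrt(6)/28 - sqrt(2)/7) - (-4/7) = -3*sqrt(6)/28 - sqrt(2)/7 + 4/7.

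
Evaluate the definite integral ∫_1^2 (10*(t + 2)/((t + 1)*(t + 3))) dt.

-15*log(2) + 5*log(3) + 5*log(5)

Factor the denominator: t**2 + 4*t + 3 = (t + 3)(t + 1).
Partial fractions: 10*(t + 2)/((t + 1)*(t + 3)) = 5/(t + 3) + 5/(t + 1).
An antiderivative is F(t) = 5*log(t + 1) + 5*log(t + 3).
Then F(2) - F(1) = (5*log(3) + 5*log(5)) - (15*log(2)) = -15*log(2) + 5*log(3) + 5*log(5).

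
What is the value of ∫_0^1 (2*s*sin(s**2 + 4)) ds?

Let u = s**2 + 4, so du = 2*s ds. When s = 0, u = 4; when s = 1, u = 5.
The integral becomes ∫ sin(u) du from 4 to 5, with antiderivative -cos(u).
Back in s: F(s) = -cos(s**2 + 4).
Then F(1) - F(0) = (-cos(5)) - (-cos(4)) = cos(4) - cos(5).

cos(4) - cos(5)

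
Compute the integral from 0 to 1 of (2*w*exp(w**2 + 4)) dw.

Let u = w**2 + 4, so du = 2*w dw. When w = 0, u = 4; when w = 1, u = 5.
The integral becomes ∫ exp(u) du from 4 to 5, with antiderivative exp(u).
Back in w: F(w) = exp(w**2 + 4).
Then F(1) - F(0) = (exp(5)) - (exp(4)) = -exp(4) + exp(5).

-exp(4) + exp(5)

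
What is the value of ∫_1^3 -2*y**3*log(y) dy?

10 - 81*log(3)/2

Integrate by parts once (u = ln y, dv = -2*y**3 dy).
An antiderivative is F(y) = -y**4*(4*log(y) - 1)/8.
Then F(3) - F(1) = (81/8 - 81*log(3)/2) - (1/8) = 10 - 81*log(3)/2.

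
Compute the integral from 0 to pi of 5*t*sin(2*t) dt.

Integrate by parts once (u = t, dv = 5*sin(2*t) dt).
An antiderivative is F(t) = -5*t*cos(2*t)/2 + 5*sin(2*t)/4.
Then F(pi) - F(0) = (-5*pi/2) - (0) = -5*pi/2.

-5*pi/2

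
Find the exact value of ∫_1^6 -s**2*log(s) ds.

Integrate by parts once (u = ln s, dv = -s**2 ds).
An antiderivative is F(s) = -s**3*(3*log(s) - 1)/9.
Then F(6) - F(1) = (-72*log(3) - 72*log(2) + 24) - (1/9) = -72*log(3) - 72*log(2) + 215/9.

-72*log(3) - 72*log(2) + 215/9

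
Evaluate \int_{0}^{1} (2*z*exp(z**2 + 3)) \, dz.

Let u = z**2 + 3, so du = 2*z dz. When z = 0, u = 3; when z = 1, u = 4.
The integral becomes ∫ exp(u) du from 3 to 4, with antiderivative exp(u).
Back in z: F(z) = exp(z**2 + 3).
Then F(1) - F(0) = (exp(4)) - (exp(3)) = -exp(3) + exp(4).

-exp(3) + exp(4)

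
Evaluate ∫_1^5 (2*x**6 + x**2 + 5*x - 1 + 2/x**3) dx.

By the power rule, an antiderivative is F(x) = 2*x**7/7 + x**3/3 + 5*x**2/2 - x - 1/x**2.
Then F(5) - F(1) = (23541583/1050) - (47/42) = 11770204/525.

11770204/525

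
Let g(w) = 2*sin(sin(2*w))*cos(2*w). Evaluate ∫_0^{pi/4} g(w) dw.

1 - cos(1)

Let u = sin(2*w), so du = 2*cos(2*w) dw. When w = 0, u = 0; when w = pi/4, u = 1.
The integral becomes ∫ sin(u) du from 0 to 1, with antiderivative -cos(u).
Back in w: F(w) = -cos(sin(2*w)).
Then F(pi/4) - F(0) = (-cos(1)) - (-1) = 1 - cos(1).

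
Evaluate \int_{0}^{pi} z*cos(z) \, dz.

Integrate by parts once (u = z, dv = cos(z) dz).
An antiderivative is F(z) = z*sin(z) + cos(z).
Then F(pi) - F(0) = (-1) - (1) = -2.

-2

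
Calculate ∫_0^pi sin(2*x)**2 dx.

Use the identity sin^2(2*x) = (1 - cos(4*x))/2.
An antiderivative is F(x) = x/2 - sin(4*x)/8.
Then F(pi) - F(0) = (pi/2) - (0) = pi/2.

pi/2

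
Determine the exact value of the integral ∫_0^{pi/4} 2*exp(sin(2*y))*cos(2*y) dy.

-1 + E

Let u = sin(2*y), so du = 2*cos(2*y) dy. When y = 0, u = 0; when y = pi/4, u = 1.
The integral becomes ∫ exp(u) du from 0 to 1, with antiderivative exp(u).
Back in y: F(y) = exp(sin(2*y)).
Then F(pi/4) - F(0) = (E) - (1) = -1 + E.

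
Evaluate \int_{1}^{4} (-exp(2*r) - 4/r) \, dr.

An antiderivative is F(r) = -exp(2*r)/2 - 4*log(r).
Then F(4) - F(1) = (-exp(8)/2 - 8*log(2)) - (-exp(2)/2) = -exp(8)/2 - 8*log(2) + exp(2)/2.

-exp(8)/2 - 8*log(2) + exp(2)/2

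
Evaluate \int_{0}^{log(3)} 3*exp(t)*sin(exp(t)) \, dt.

3*cos(1) - 3*cos(3)

Let u = exp(t), so du = exp(t) dt. When t = 0, u = 1; when t = log(3), u = 3.
The integral becomes 3·∫ sin(u) du from 1 to 3, with antiderivative -3*cos(u).
Back in t: F(t) = -3*cos(exp(t)).
Then F(log(3)) - F(0) = (-3*cos(3)) - (-3*cos(1)) = 3*cos(1) - 3*cos(3).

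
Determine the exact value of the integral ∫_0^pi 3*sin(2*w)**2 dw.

3*pi/2

Use the identity sin^2(2*w) = (1 - cos(4*w))/2.
An antiderivative is F(w) = 3*w/2 - 3*sin(4*w)/8.
Then F(pi) - F(0) = (3*pi/2) - (0) = 3*pi/2.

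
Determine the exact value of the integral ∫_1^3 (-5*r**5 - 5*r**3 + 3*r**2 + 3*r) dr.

By the power rule, an antiderivative is F(r) = -5*r**6/6 - 5*r**4/4 + r**3 + 3*r**2/2.
Then F(3) - F(1) = (-2673/4) - (5/12) = -2006/3.

-2006/3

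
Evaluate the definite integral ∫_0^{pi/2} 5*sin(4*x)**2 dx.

5*pi/4

Use the identity sin^2(4*x) = (1 - cos(8*x))/2.
An antiderivative is F(x) = 5*x/2 - 5*sin(8*x)/16.
Then F(pi/2) - F(0) = (5*pi/4) - (0) = 5*pi/4.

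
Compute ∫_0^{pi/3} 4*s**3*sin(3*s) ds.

4*pi*(-6 + pi**2)/81

Integrate by parts 3 times (u = s^3, dv = 4*sin(3*s) ds).
An antiderivative is F(s) = -4*s**3*cos(3*s)/3 + 4*s**2*sin(3*s)/3 + 8*s*cos(3*s)/9 - 8*sin(3*s)/27.
Then F(pi/3) - F(0) = (4*pi*(-6 + pi**2)/81) - (0) = 4*pi*(-6 + pi**2)/81.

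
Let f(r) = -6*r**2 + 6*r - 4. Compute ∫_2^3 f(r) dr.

-27

By the power rule, an antiderivative is F(r) = -2*r**3 + 3*r**2 - 4*r.
Then F(3) - F(2) = (-39) - (-12) = -27.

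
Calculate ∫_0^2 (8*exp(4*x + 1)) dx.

Let u = 4*x + 1, so du = 4 dx. When x = 0, u = 1; when x = 2, u = 9.
The integral becomes 2·∫ exp(u) du from 1 to 9, with antiderivative 2*exp(u).
Back in x: F(x) = 2*exp(4*x + 1).
Then F(2) - F(0) = (2*exp(9)) - (2*exp(1)) = -2*exp(1)*(1 - exp(8)).

-2*exp(1)*(1 - exp(8))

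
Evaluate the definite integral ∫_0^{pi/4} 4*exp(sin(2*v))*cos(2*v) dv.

-2 + 2*E

Let u = sin(2*v), so du = 2*cos(2*v) dv. When v = 0, u = 0; when v = pi/4, u = 1.
The integral becomes 2·∫ exp(u) du from 0 to 1, with antiderivative 2*exp(u).
Back in v: F(v) = 2*exp(sin(2*v)).
Then F(pi/4) - F(0) = (2*E) - (2) = -2 + 2*E.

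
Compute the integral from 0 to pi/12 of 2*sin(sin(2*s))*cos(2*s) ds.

1 - cos(1/2)

Let u = sin(2*s), so du = 2*cos(2*s) ds. When s = 0, u = 0; when s = pi/12, u = 1/2.
The integral becomes ∫ sin(u) du from 0 to 1/2, with antiderivative -cos(u).
Back in s: F(s) = -cos(sin(2*s)).
Then F(pi/12) - F(0) = (-cos(1/2)) - (-1) = 1 - cos(1/2).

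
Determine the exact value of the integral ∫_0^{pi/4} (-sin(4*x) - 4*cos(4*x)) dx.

-1/2

An antiderivative is F(x) = -sin(4*x) + cos(4*x)/4.
Then F(pi/4) - F(0) = (-1/4) - (1/4) = -1/2.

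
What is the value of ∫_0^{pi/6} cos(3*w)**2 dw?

pi/12

Use the identity cos^2(3*w) = (1 + cos(6*w))/2.
An antiderivative is F(w) = w/2 + sin(6*w)/12.
Then F(pi/6) - F(0) = (pi/12) - (0) = pi/12.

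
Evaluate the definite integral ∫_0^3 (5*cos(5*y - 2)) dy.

sin(13) + sin(2)

Let u = 5*y - 2, so du = 5 dy. When y = 0, u = -2; when y = 3, u = 13.
The integral becomes ∫ cos(u) du from -2 to 13, with antiderivative sin(u).
Back in y: F(y) = sin(5*y - 2).
Then F(3) - F(0) = (sin(13)) - (-sin(2)) = sin(13) + sin(2).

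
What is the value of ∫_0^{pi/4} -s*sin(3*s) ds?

sqrt(2)*(-3*pi - 4)/72

Integrate by parts once (u = s, dv = -sin(3*s) ds).
An antiderivative is F(s) = s*cos(3*s)/3 - sin(3*s)/9.
Then F(pi/4) - F(0) = (sqrt(2)*(-3*pi - 4)/72) - (0) = sqrt(2)*(-3*pi - 4)/72.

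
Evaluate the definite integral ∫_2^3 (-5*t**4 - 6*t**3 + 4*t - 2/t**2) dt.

By the power rule, an antiderivative is F(t) = -t**5 - 3*t**4/2 + 2*t**2 + 2/t.
Then F(3) - F(2) = (-2075/6) - (-47) = -1793/6.

-1793/6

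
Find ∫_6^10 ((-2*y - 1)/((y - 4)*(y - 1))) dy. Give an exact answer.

Factor the denominator: y**2 - 5*y + 4 = (y - 1)(y - 4).
Partial fractions: (-2*y - 1)/((y - 4)*(y - 1)) = 1/(y - 1) - 3/(y - 4).
An antiderivative is F(y) = -3*log(y - 4) + log(y - 1).
Then F(10) - F(6) = (-log(24)) - (log(5/8)) = -log(15).

-log(15)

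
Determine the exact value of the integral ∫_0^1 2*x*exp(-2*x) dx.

Integrate by parts once (u = x, dv = 2*exp(-2*x) dx).
An antiderivative is F(x) = (-2*x - 1)*exp(-2*x)/2.
Then F(1) - F(0) = (-3*exp(-2)/2) - (-1/2) = (-3 + exp(2))*exp(-2)/2.

(-3 + exp(2))*exp(-2)/2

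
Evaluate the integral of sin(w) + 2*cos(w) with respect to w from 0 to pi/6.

2 - sqrt(3)/2

An antiderivative is F(w) = 2*sin(w) - cos(w).
Then F(pi/6) - F(0) = (1 - sqrt(3)/2) - (-1) = 2 - sqrt(3)/2.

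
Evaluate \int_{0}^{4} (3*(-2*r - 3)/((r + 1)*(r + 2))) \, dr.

-3*log(5) - 3*log(3)

Factor the denominator: r**2 + 3*r + 2 = (r + 2)(r + 1).
Partial fractions: 3*(-2*r - 3)/((r + 1)*(r + 2)) = -3/(r + 2) - 3/(r + 1).
An antiderivative is F(r) = -3*log(r + 1) - 3*log(r + 2).
Then F(4) - F(0) = (-3*log(5) - 3*log(3) - 3*log(2)) - (-log(8)) = -3*log(5) - 3*log(3).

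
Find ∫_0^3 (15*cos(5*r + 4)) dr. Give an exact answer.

Let u = 5*r + 4, so du = 5 dr. When r = 0, u = 4; when r = 3, u = 19.
The integral becomes 3·∫ cos(u) du from 4 to 19, with antiderivative 3*sin(u).
Back in r: F(r) = 3*sin(5*r + 4).
Then F(3) - F(0) = (3*sin(19)) - (3*sin(4)) = 3*sin(19) - 3*sin(4).

3*sin(19) - 3*sin(4)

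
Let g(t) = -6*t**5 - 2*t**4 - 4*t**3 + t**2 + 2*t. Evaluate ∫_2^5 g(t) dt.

By the power rule, an antiderivative is F(t) = -t**6 - 2*t**5/5 - t**4 + t**3/3 + t**2.
Then F(5) - F(2) = (-52300/3) - (-1292/15) = -86736/5.

-86736/5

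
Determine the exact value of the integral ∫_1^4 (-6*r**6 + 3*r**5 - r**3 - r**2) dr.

-338235/28

By the power rule, an antiderivative is F(r) = -6*r**7/7 + r**6/2 - r**4/4 - r**3/3.
Then F(4) - F(1) = (-253696/21) - (-79/84) = -338235/28.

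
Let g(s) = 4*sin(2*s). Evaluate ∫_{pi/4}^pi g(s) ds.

An antiderivative is F(s) = -2*cos(2*s).
Then F(pi) - F(pi/4) = (-2) - (0) = -2.

-2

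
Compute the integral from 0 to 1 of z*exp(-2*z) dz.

Integrate by parts once (u = z, dv = exp(-2*z) dz).
An antiderivative is F(z) = (-2*z - 1)*exp(-2*z)/4.
Then F(1) - F(0) = (-3*exp(-2)/4) - (-1/4) = (-3 + exp(2))*exp(-2)/4.

(-3 + exp(2))*exp(-2)/4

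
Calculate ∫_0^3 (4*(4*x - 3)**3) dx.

1620

Let u = 4*x - 3, so du = 4 dx. When x = 0, u = -3; when x = 3, u = 9.
The integral becomes ∫ u**3 du from -3 to 9, with antiderivative u**4/4.
Back in x: F(x) = (4*x - 3)**4/4.
Then F(3) - F(0) = (6561/4) - (81/4) = 1620.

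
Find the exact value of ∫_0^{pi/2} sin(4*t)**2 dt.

pi/4

Use the identity sin^2(4*t) = (1 - cos(8*t))/2.
An antiderivative is F(t) = t/2 - sin(8*t)/16.
Then F(pi/2) - F(0) = (pi/4) - (0) = pi/4.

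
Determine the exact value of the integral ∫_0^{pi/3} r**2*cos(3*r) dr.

Integrate by parts twice (u = r^2, dv = cos(3*r) dr).
An antiderivative is F(r) = r**2*sin(3*r)/3 + 2*r*cos(3*r)/9 - 2*sin(3*r)/27.
Then F(pi/3) - F(0) = (-2*pi/27) - (0) = -2*pi/27.

-2*pi/27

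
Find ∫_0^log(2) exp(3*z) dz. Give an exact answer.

Let u = exp(z), so du = exp(z) dz. When z = 0, u = 1; when z = log(2), u = 2.
The integral becomes ∫ u**2 du from 1 to 2, with antiderivative u**3/3.
Back in z: F(z) = exp(3*z)/3.
Then F(log(2)) - F(0) = (8/3) - (1/3) = 7/3.

7/3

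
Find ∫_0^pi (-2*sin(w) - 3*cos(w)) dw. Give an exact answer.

An antiderivative is F(w) = -3*sin(w) + 2*cos(w).
Then F(pi) - F(0) = (-2) - (2) = -4.

-4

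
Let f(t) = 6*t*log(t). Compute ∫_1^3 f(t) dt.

Integrate by parts once (u = ln t, dv = 6*t dt).
An antiderivative is F(t) = 3*t**2*(2*log(t) - 1)/2.
Then F(3) - F(1) = (-27/2 + 27*log(3)) - (-3/2) = -12 + 27*log(3).

-12 + 27*log(3)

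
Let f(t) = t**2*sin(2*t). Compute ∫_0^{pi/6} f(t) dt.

-1/8 - pi**2/144 + sqrt(3)*pi/24

Integrate by parts twice (u = t^2, dv = sin(2*t) dt).
An antiderivative is F(t) = -t**2*cos(2*t)/2 + t*sin(2*t)/2 + cos(2*t)/4.
Then F(pi/6) - F(0) = (-pi**2/144 + 1/8 + sqrt(3)*pi/24) - (1/4) = -1/8 - pi**2/144 + sqrt(3)*pi/24.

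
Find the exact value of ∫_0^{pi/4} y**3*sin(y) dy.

sqrt(2)*(-384 - pi**3 + 12*pi**2 + 96*pi)/128

Integrate by parts 3 times (u = y^3, dv = sin(y) dy).
An antiderivative is F(y) = -y**3*cos(y) + 3*y**2*sin(y) + 6*y*cos(y) - 6*sin(y).
Then F(pi/4) - F(0) = (sqrt(2)*(-384 - pi**3 + 12*pi**2 + 96*pi)/128) - (0) = sqrt(2)*(-384 - pi**3 + 12*pi**2 + 96*pi)/128.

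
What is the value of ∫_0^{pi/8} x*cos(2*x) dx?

-1/4 + sqrt(2)*pi/32 + sqrt(2)/8

Integrate by parts once (u = x, dv = cos(2*x) dx).
An antiderivative is F(x) = x*sin(2*x)/2 + cos(2*x)/4.
Then F(pi/8) - F(0) = (sqrt(2)*(pi + 4)/32) - (1/4) = -1/4 + sqrt(2)*pi/32 + sqrt(2)/8.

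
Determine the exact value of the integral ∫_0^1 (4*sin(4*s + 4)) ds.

Let u = 4*s + 4, so du = 4 ds. When s = 0, u = 4; when s = 1, u = 8.
The integral becomes ∫ sin(u) du from 4 to 8, with antiderivative -cos(u).
Back in s: F(s) = -cos(4*s + 4).
Then F(1) - F(0) = (-cos(8)) - (-cos(4)) = cos(4) - cos(8).

cos(4) - cos(8)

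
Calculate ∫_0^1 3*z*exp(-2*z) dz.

Integrate by parts once (u = z, dv = 3*exp(-2*z) dz).
An antiderivative is F(z) = (-6*z - 3)*exp(-2*z)/4.
Then F(1) - F(0) = (-9*exp(-2)/4) - (-3/4) = 3/4 - 9*exp(-2)/4.

3/4 - 9*exp(-2)/4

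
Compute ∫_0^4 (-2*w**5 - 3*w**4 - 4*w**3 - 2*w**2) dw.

-11392/5

By the power rule, an antiderivative is F(w) = -w**6/3 - 3*w**5/5 - w**4 - 2*w**3/3.
Then F(4) - F(0) = (-11392/5) - (0) = -11392/5.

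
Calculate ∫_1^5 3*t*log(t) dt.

Integrate by parts once (u = ln t, dv = 3*t dt).
An antiderivative is F(t) = 3*t**2*(2*log(t) - 1)/4.
Then F(5) - F(1) = (-75/4 + 75*log(5)/2) - (-3/4) = -18 + 75*log(5)/2.

-18 + 75*log(5)/2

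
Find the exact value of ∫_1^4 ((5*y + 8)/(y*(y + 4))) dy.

Factor the denominator: y**2 + 4*y = (y + 4)y.
Partial fractions: (5*y + 8)/(y*(y + 4)) = 3/(y + 4) + 2/y.
An antiderivative is F(y) = 2*log(y) + 3*log(y + 4).
Then F(4) - F(1) = (13*log(2)) - (3*log(5)) = -3*log(5) + 13*log(2).

-3*log(5) + 13*log(2)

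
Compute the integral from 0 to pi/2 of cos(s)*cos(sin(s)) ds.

Let u = sin(s), so du = cos(s) ds. When s = 0, u = 0; when s = pi/2, u = 1.
The integral becomes ∫ cos(u) du from 0 to 1, with antiderivative sin(u).
Back in s: F(s) = sin(sin(s)).
Then F(pi/2) - F(0) = (sin(1)) - (0) = sin(1).

sin(1)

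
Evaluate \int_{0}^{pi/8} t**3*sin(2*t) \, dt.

Integrate by parts 3 times (u = t^3, dv = sin(2*t) dt).
An antiderivative is F(t) = -t**3*cos(2*t)/2 + 3*t**2*sin(2*t)/4 + 3*t*cos(2*t)/4 - 3*sin(2*t)/8.
Then F(pi/8) - F(0) = (sqrt(2)*(-384 - pi**3 + 12*pi**2 + 96*pi)/2048) - (0) = sqrt(2)*(-384 - pi**3 + 12*pi**2 + 96*pi)/2048.

sqrt(2)*(-384 - pi**3 + 12*pi**2 + 96*pi)/2048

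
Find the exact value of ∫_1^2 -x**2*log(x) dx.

7/9 - 8*log(2)/3

Integrate by parts once (u = ln x, dv = -x**2 dx).
An antiderivative is F(x) = -x**3*(3*log(x) - 1)/9.
Then F(2) - F(1) = (8/9 - 8*log(2)/3) - (1/9) = 7/9 - 8*log(2)/3.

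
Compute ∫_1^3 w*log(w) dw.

-2 + 9*log(3)/2

Integrate by parts once (u = ln w, dv = w dw).
An antiderivative is F(w) = w**2*(2*log(w) - 1)/4.
Then F(3) - F(1) = (-9/4 + 9*log(3)/2) - (-1/4) = -2 + 9*log(3)/2.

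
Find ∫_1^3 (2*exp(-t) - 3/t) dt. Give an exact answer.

An antiderivative is F(t) = -3*log(t) - 2*exp(-t).
Then F(3) - F(1) = (-3*log(3) - 2*exp(-3)) - (-2*exp(-1)) = -3*log(3) - 2*exp(-3) + 2*exp(-1).

-3*log(3) - 2*exp(-3) + 2*exp(-1)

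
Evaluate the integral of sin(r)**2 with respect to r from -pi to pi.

pi

Use the identity sin^2(r) = (1 - cos(2*r))/2.
An antiderivative is F(r) = r/2 - sin(2*r)/4.
Then F(pi) - F(-pi) = (pi/2) - (-pi/2) = pi.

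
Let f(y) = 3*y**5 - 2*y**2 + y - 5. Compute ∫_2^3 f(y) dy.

By the power rule, an antiderivative is F(y) = y**6/2 - 2*y**3/3 + y**2/2 - 5*y.
Then F(3) - F(2) = (336) - (56/3) = 952/3.

952/3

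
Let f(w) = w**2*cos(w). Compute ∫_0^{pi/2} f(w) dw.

-2 + pi**2/4

Integrate by parts twice (u = w^2, dv = cos(w) dw).
An antiderivative is F(w) = w**2*sin(w) + 2*w*cos(w) - 2*sin(w).
Then F(pi/2) - F(0) = (-2 + pi**2/4) - (0) = -2 + pi**2/4.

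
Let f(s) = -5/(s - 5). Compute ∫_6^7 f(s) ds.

-log(32)

An antiderivative is F(s) = -5*log(s - 5).
Then F(7) - F(6) = (-log(32)) - (0) = -log(32).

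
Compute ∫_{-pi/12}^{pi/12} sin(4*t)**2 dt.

-sqrt(3)/16 + pi/12

Use the identity sin^2(4*t) = (1 - cos(8*t))/2.
An antiderivative is F(t) = t/2 - sin(8*t)/16.
Then F(pi/12) - F(-pi/12) = (-sqrt(3)/32 + pi/24) - (-pi/24 + sqrt(3)/32) = -sqrt(3)/16 + pi/12.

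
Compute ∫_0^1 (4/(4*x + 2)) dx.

An antiderivative is F(x) = log(4*x + 2).
Then F(1) - F(0) = (log(6)) - (log(2)) = log(3).

log(3)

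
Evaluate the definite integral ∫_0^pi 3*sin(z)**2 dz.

Use the identity sin^2(z) = (1 - cos(2*z))/2.
An antiderivative is F(z) = 3*z/2 - 3*sin(2*z)/4.
Then F(pi) - F(0) = (3*pi/2) - (0) = 3*pi/2.

3*pi/2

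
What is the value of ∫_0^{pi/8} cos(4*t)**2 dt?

Use the identity cos^2(4*t) = (1 + cos(8*t))/2.
An antiderivative is F(t) = t/2 + sin(8*t)/16.
Then F(pi/8) - F(0) = (pi/16) - (0) = pi/16.

pi/16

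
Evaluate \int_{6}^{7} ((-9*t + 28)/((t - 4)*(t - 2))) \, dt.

Factor the denominator: t**2 - 6*t + 8 = (t - 2)(t - 4).
Partial fractions: (-9*t + 28)/((t - 4)*(t - 2)) = -5/(t - 2) - 4/(t - 4).
An antiderivative is F(t) = -4*log(t - 4) - 5*log(t - 2).
Then F(7) - F(6) = (-5*log(5) - 4*log(3)) - (-14*log(2)) = -5*log(5) - 4*log(3) + 14*log(2).

-5*log(5) - 4*log(3) + 14*log(2)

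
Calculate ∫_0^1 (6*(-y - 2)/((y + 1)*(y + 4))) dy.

Factor the denominator: y**2 + 5*y + 4 = (y + 4)(y + 1).
Partial fractions: 6*(-y - 2)/((y + 1)*(y + 4)) = -4/(y + 4) - 2/(y + 1).
An antiderivative is F(y) = -2*log(y + 1) - 4*log(y + 4).
Then F(1) - F(0) = (-4*log(5) - 2*log(2)) - (-8*log(2)) = -4*log(5) + 6*log(2).

-4*log(5) + 6*log(2)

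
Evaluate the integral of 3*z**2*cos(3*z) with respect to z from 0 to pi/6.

-2/9 + pi**2/36

Integrate by parts twice (u = z^2, dv = 3*cos(3*z) dz).
An antiderivative is F(z) = z**2*sin(3*z) + 2*z*cos(3*z)/3 - 2*sin(3*z)/9.
Then F(pi/6) - F(0) = (-2/9 + pi**2/36) - (0) = -2/9 + pi**2/36.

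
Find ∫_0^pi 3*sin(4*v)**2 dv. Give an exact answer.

3*pi/2

Use the identity sin^2(4*v) = (1 - cos(8*v))/2.
An antiderivative is F(v) = 3*v/2 - 3*sin(8*v)/16.
Then F(pi) - F(0) = (3*pi/2) - (0) = 3*pi/2.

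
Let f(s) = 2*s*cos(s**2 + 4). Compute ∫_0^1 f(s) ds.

sin(5) - sin(4)

Let u = s**2 + 4, so du = 2*s ds. When s = 0, u = 4; when s = 1, u = 5.
The integral becomes ∫ cos(u) du from 4 to 5, with antiderivative sin(u).
Back in s: F(s) = sin(s**2 + 4).
Then F(1) - F(0) = (sin(5)) - (sin(4)) = sin(5) - sin(4).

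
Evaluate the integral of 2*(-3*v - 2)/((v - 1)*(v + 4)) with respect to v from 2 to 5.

-log(81)

Factor the denominator: v**2 + 3*v - 4 = (v + 4)(v - 1).
Partial fractions: 2*(-3*v - 2)/((v - 1)*(v + 4)) = -4/(v + 4) - 2/(v - 1).
An antiderivative is F(v) = -2*log(v - 1) - 4*log(v + 4).
Then F(5) - F(2) = (-8*log(3) - 4*log(2)) - (-4*log(3) - 4*log(2)) = -log(81).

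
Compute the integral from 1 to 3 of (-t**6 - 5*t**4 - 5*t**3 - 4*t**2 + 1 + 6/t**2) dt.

-14342/21

By the power rule, an antiderivative is F(t) = -t**7/7 - t**5 - 5*t**4/4 - 4*t**3/3 + t - 6/t.
Then F(3) - F(1) = (-19367/28) - (-733/84) = -14342/21.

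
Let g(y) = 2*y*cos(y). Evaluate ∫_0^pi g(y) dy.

Integrate by parts once (u = y, dv = 2*cos(y) dy).
An antiderivative is F(y) = 2*y*sin(y) + 2*cos(y).
Then F(pi) - F(0) = (-2) - (2) = -4.

-4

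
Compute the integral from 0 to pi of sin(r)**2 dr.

Use the identity sin^2(r) = (1 - cos(2*r))/2.
An antiderivative is F(r) = r/2 - sin(2*r)/4.
Then F(pi) - F(0) = (pi/2) - (0) = pi/2.

pi/2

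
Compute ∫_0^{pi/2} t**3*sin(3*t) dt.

Integrate by parts 3 times (u = t^3, dv = sin(3*t) dt).
An antiderivative is F(t) = -t**3*cos(3*t)/3 + t**2*sin(3*t)/3 + 2*t*cos(3*t)/9 - 2*sin(3*t)/27.
Then F(pi/2) - F(0) = (2/27 - pi**2/12) - (0) = 2/27 - pi**2/12.

2/27 - pi**2/12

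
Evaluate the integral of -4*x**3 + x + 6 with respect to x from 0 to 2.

-2

By the power rule, an antiderivative is F(x) = -x**4 + x**2/2 + 6*x.
Then F(2) - F(0) = (-2) - (0) = -2.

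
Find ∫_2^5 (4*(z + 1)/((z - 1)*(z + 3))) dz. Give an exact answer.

-2*log(5) + 10*log(2)

Factor the denominator: z**2 + 2*z - 3 = (z + 3)(z - 1).
Partial fractions: 4*(z + 1)/((z - 1)*(z + 3)) = 2/(z + 3) + 2/(z - 1).
An antiderivative is F(z) = 2*log(z - 1) + 2*log(z + 3).
Then F(5) - F(2) = (10*log(2)) - (log(25)) = -2*log(5) + 10*log(2).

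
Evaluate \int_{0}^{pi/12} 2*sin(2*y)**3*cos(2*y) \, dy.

Let u = sin(2*y), so du = 2*cos(2*y) dy. When y = 0, u = 0; when y = pi/12, u = 1/2.
The integral becomes ∫ u**3 du from 0 to 1/2, with antiderivative u**4/4.
Back in y: F(y) = sin(2*y)**4/4.
Then F(pi/12) - F(0) = (1/64) - (0) = 1/64.

1/64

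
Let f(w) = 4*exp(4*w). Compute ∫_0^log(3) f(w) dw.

Let u = exp(w), so du = exp(w) dw. When w = 0, u = 1; when w = log(3), u = 3.
The integral becomes 4·∫ u**3 du from 1 to 3, with antiderivative u**4.
Back in w: F(w) = exp(4*w).
Then F(log(3)) - F(0) = (81) - (1) = 80.

80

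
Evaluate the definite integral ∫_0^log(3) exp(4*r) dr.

Let u = exp(r), so du = exp(r) dr. When r = 0, u = 1; when r = log(3), u = 3.
The integral becomes ∫ u**3 du from 1 to 3, with antiderivative u**4/4.
Back in r: F(r) = exp(4*r)/4.
Then F(log(3)) - F(0) = (81/4) - (1/4) = 20.

20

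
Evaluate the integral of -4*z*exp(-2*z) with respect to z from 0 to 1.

Integrate by parts once (u = z, dv = -4*exp(-2*z) dz).
An antiderivative is F(z) = (2*z + 1)*exp(-2*z).
Then F(1) - F(0) = (3*exp(-2)) - (1) = -1 + 3*exp(-2).

-1 + 3*exp(-2)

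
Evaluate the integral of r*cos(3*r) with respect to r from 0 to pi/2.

Integrate by parts once (u = r, dv = cos(3*r) dr).
An antiderivative is F(r) = r*sin(3*r)/3 + cos(3*r)/9.
Then F(pi/2) - F(0) = (-pi/6) - (1/9) = -pi/6 - 1/9.

-pi/6 - 1/9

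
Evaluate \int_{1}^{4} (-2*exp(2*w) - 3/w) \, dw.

An antiderivative is F(w) = -exp(2*w) - 3*log(w).
Then F(4) - F(1) = (-exp(8) - log(64)) - (-exp(2)) = -exp(8) - log(64) + exp(2).

-exp(8) - log(64) + exp(2)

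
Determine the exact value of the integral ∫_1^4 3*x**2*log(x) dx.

-21 + 128*log(2)

Integrate by parts once (u = ln x, dv = 3*x**2 dx).
An antiderivative is F(x) = x**3*(3*log(x) - 1)/3.
Then F(4) - F(1) = (-64/3 + 128*log(2)) - (-1/3) = -21 + 128*log(2).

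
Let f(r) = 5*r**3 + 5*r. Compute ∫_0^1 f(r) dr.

By the power rule, an antiderivative is F(r) = 5*r**4/4 + 5*r**2/2.
Then F(1) - F(0) = (15/4) - (0) = 15/4.

15/4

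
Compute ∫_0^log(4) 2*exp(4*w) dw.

255/2

Let u = exp(w), so du = exp(w) dw. When w = 0, u = 1; when w = log(4), u = 4.
The integral becomes 2·∫ u**3 du from 1 to 4, with antiderivative u**4/2.
Back in w: F(w) = exp(4*w)/2.
Then F(log(4)) - F(0) = (128) - (1/2) = 255/2.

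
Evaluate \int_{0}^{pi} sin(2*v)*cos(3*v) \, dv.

-4/5

Use the identity sin(2*v)cos(3*v) = [sin(5*v) + sin(-v)]/2.
An antiderivative is F(v) = cos(v)/2 - cos(5*v)/10.
Then F(pi) - F(0) = (-2/5) - (2/5) = -4/5.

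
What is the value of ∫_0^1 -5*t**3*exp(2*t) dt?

Integrate by parts 3 times (u = t^3, dv = -5*exp(2*t) dt).
An antiderivative is F(t) = (-20*t**3 + 30*t**2 - 30*t + 15)*exp(2*t)/8.
Then F(1) - F(0) = (-5*exp(2)/8) - (15/8) = -5*exp(2)/8 - 15/8.

-5*exp(2)/8 - 15/8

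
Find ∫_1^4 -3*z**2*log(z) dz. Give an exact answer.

21 - 128*log(2)

Integrate by parts once (u = ln z, dv = -3*z**2 dz).
An antiderivative is F(z) = -z**3*(3*log(z) - 1)/3.
Then F(4) - F(1) = (64/3 - 128*log(2)) - (1/3) = 21 - 128*log(2).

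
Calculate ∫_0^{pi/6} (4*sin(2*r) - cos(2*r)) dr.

1 - sqrt(3)/4

An antiderivative is F(r) = -sin(2*r)/2 - 2*cos(2*r).
Then F(pi/6) - F(0) = (-1 - sqrt(3)/4) - (-2) = 1 - sqrt(3)/4.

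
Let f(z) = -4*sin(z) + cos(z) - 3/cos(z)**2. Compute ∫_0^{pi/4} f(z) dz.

-7 + 5*sqrt(2)/2

An antiderivative is F(z) = sin(z) + 4*cos(z) - 3*tan(z).
Then F(pi/4) - F(0) = (-3 + 5*sqrt(2)/2) - (4) = -7 + 5*sqrt(2)/2.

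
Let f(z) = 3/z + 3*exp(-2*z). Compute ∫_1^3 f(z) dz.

-3*exp(-6)/2 + 3*exp(-2)/2 + 3*log(3)

An antiderivative is F(z) = 3*log(z) - 3*exp(-2*z)/2.
Then F(3) - F(1) = (-3*exp(-6)/2 + 3*log(3)) - (-3*exp(-2)/2) = -3*exp(-6)/2 + 3*exp(-2)/2 + 3*log(3).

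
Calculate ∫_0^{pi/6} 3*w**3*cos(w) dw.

-9*sqrt(3) - 3*pi/2 + pi**3/144 + sqrt(3)*pi**2/8 + 18

Integrate by parts 3 times (u = w^3, dv = 3*cos(w) dw).
An antiderivative is F(w) = 3*w**3*sin(w) + 9*w**2*cos(w) - 18*w*sin(w) - 18*cos(w).
Then F(pi/6) - F(0) = (-9*sqrt(3) - 3*pi/2 + pi**3/144 + sqrt(3)*pi**2/8) - (-18) = -9*sqrt(3) - 3*pi/2 + pi**3/144 + sqrt(3)*pi**2/8 + 18.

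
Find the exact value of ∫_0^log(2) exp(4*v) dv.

Let u = exp(v), so du = exp(v) dv. When v = 0, u = 1; when v = log(2), u = 2.
The integral becomes ∫ u**3 du from 1 to 2, with antiderivative u**4/4.
Back in v: F(v) = exp(4*v)/4.
Then F(log(2)) - F(0) = (4) - (1/4) = 15/4.

15/4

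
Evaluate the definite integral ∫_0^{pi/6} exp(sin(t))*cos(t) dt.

-1 + exp(1/2)

Let u = sin(t), so du = cos(t) dt. When t = 0, u = 0; when t = pi/6, u = 1/2.
The integral becomes ∫ exp(u) du from 0 to 1/2, with antiderivative exp(u).
Back in t: F(t) = exp(sin(t)).
Then F(pi/6) - F(0) = (exp(1/2)) - (1) = -1 + exp(1/2).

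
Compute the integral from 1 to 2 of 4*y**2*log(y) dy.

-28/9 + 32*log(2)/3

Integrate by parts once (u = ln y, dv = 4*y**2 dy).
An antiderivative is F(y) = 4*y**3*(3*log(y) - 1)/9.
Then F(2) - F(1) = (-32/9 + 32*log(2)/3) - (-4/9) = -28/9 + 32*log(2)/3.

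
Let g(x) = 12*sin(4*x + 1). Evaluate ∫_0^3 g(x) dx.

-3*cos(13) + 3*cos(1)

Let u = 4*x + 1, so du = 4 dx. When x = 0, u = 1; when x = 3, u = 13.
The integral becomes 3·∫ sin(u) du from 1 to 13, with antiderivative -3*cos(u).
Back in x: F(x) = -3*cos(4*x + 1).
Then F(3) - F(0) = (-3*cos(13)) - (-3*cos(1)) = -3*cos(13) + 3*cos(1).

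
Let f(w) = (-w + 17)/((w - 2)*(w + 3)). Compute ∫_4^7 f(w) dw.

Factor the denominator: w**2 + w - 6 = (w + 3)(w - 2).
Partial fractions: (-w + 17)/((w - 2)*(w + 3)) = -4/(w + 3) + 3/(w - 2).
An antiderivative is F(w) = 3*log(w - 2) - 4*log(w + 3).
Then F(7) - F(4) = (-log(80)) - (-4*log(7) + 3*log(2)) = -7*log(2) - log(5) + 4*log(7).

-7*log(2) - log(5) + 4*log(7)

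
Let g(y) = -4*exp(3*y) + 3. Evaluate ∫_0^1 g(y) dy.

13/3 - 4*exp(3)/3

An antiderivative is F(y) = -4*exp(3*y)/3 + 3*y.
Then F(1) - F(0) = (3 - 4*exp(3)/3) - (-4/3) = 13/3 - 4*exp(3)/3.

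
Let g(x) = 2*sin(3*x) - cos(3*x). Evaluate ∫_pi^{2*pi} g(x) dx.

An antiderivative is F(x) = -sin(3*x)/3 - 2*cos(3*x)/3.
Then F(2*pi) - F(pi) = (-2/3) - (2/3) = -4/3.

-4/3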